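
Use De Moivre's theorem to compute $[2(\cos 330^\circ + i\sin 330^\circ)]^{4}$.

By De Moivre: z^n = r^n(cos(nθ) + i sin(nθ))
= 2^4(cos(4*330°) + i sin(4*330°))
= 16(cos 240° + i sin 240°)
= -8 - 8*sqrt(3)i


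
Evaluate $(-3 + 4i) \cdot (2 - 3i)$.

(a1*a2 - b1*b2) + (a1*b2 + b1*a2)i
= (-6 - (-12)) + (9 + 8)i
= 6 + 17i


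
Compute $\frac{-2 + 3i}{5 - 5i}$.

Multiply numerator and denominator by conjugate (5 + 5i):
= (-2 + 3i)(5 + 5i) / (5^2 + (-5)^2)
= (-25 + 5i) / 50
Divide through by 5: (-5 + i) / 10
= -1/2 + (1/10)i


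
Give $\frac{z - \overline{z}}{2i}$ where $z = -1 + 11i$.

z - conjugate(z) = 2bi
(z - conjugate(z))/(2i) = 2bi/(2i) = b = 11


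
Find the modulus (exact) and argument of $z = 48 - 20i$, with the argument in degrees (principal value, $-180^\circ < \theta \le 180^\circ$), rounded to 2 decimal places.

|z| = sqrt(48^2 + (-20)^2) = 52
arg(z) = arctan(b/a) = arctan(-20/48) (quadrant-adjusted) = -22.62°


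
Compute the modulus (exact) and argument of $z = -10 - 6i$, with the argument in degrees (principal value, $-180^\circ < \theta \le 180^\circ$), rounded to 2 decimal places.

|z| = sqrt((-10)^2 + (-6)^2) = sqrt(136)
arg(z) = arctan(b/a) = arctan(-6/-10) (quadrant-adjusted) = -149.04°


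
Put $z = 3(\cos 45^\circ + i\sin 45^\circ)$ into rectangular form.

a = r cos θ = 3 * sqrt(2)/2 = 3*sqrt(2)/2
b = r sin θ = 3 * sqrt(2)/2 = 3*sqrt(2)/2
z = 3*sqrt(2)/2 + (3*sqrt(2)/2)i


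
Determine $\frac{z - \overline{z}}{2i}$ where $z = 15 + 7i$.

z - conjugate(z) = 2bi
(z - conjugate(z))/(2i) = 2bi/(2i) = b = 7


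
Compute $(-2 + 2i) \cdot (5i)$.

(a1*a2 - b1*b2) + (a1*b2 + b1*a2)i
= (0 - 10) + (-10 + 0)i
= -10 - 10i


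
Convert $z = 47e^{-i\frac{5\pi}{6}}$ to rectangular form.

a = r cos θ = 47 * -sqrt(3)/2 = -47*sqrt(3)/2
b = r sin θ = 47 * -1/2 = -47/2
z = -47*sqrt(3)/2 - (47/2)i


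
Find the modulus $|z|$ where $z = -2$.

|z| = sqrt(a^2 + b^2) = sqrt((-2)^2 + 0^2) = sqrt(4) = 2


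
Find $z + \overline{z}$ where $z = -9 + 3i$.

z + conjugate(z) = (a + bi) + (a - bi) = 2a
= 2 * (-9) = -18


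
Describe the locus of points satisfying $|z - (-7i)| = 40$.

|z - z0| = r describes a circle centered at z0 with radius r
Here z0 = -7i and r = 40
Locus: Circle centered at (0, -7) with radius 40


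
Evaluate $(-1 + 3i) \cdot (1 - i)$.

(a1*a2 - b1*b2) + (a1*b2 + b1*a2)i
= (-1 - (-3)) + (1 + 3)i
= 2 + 4i


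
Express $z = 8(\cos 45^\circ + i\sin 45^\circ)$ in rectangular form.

a = r cos θ = 8 * sqrt(2)/2 = 4*sqrt(2)
b = r sin θ = 8 * sqrt(2)/2 = 4*sqrt(2)
z = 4*sqrt(2) + 4*sqrt(2)i


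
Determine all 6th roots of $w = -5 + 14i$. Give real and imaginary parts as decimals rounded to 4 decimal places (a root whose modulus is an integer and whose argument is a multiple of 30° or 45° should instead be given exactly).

|w| = sqrt(221) ≈ 14.866069, arg(w) ≈ 109.653824°
Root modulus = sqrt(221)^(1/6) ≈ 1.568072
Root arguments: θ_k = (arg(w) + 360°k)/6 for k = 0, 1, ..., 5
Compute each root as (root modulus)(cos θ_k + i sin θ_k) using full-precision intermediates, then round to 4 decimal places.
Roots: 1.4890 + 0.4917i, 0.3186 + 1.5354i, -1.1703 + 1.0436i, -1.4890 - 0.4917i, -0.3186 - 1.5354i, 1.1703 - 1.0436i


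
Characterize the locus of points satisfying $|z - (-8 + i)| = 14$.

|z - z0| = r describes a circle centered at z0 with radius r
Here z0 = -8 + i and r = 14
Locus: Circle centered at (-8, 1) with radius 14


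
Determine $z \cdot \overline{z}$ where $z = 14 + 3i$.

z * conjugate(z) = |z|^2 = a^2 + b^2
= 14^2 + 3^2 = 205


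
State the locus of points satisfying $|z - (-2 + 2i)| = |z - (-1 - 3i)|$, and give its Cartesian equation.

|z - z1| = |z - z2| means z is equidistant from z1 and z2,
i.e. the perpendicular bisector of the segment from (-2, 2) to (-1, -3) (midpoint (-3/2, -1/2)).
With z = x + yi, square both sides:
(x - (-2))^2 + (y - 2)^2 = (x - (-1))^2 + (y - (-3))^2
The x^2 and y^2 terms cancel: 2x + (-10)y = 10 - 8 = 2
Simplify: x - 5y = 1
Locus: Perpendicular bisector of the segment from (-2, 2) to (-1, -3): the line x - 5y = 1


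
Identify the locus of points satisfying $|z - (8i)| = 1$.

|z - z0| = r describes a circle centered at z0 with radius r
Here z0 = 8i and r = 1
Locus: Circle centered at (0, 8) with radius 1


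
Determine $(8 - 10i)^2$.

(a + bi)^2 = a^2 - b^2 + 2abi
= 8^2 - (-10)^2 + 2*8*(-10)i
= -36 - 160i


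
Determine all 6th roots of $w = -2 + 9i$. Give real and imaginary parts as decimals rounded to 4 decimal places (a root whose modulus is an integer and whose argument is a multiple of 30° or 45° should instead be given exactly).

|w| = sqrt(85) ≈ 9.219544, arg(w) ≈ 102.528808°
Root modulus = sqrt(85)^(1/6) ≈ 1.448055
Root arguments: θ_k = (arg(w) + 360°k)/6 for k = 0, 1, ..., 5
Compute each root as (root modulus)(cos θ_k + i sin θ_k) using full-precision intermediates, then round to 4 decimal places.
Roots: 1.3841 + 0.4255i, 0.3236 + 1.4114i, -1.0606 + 0.9859i, -1.3841 - 0.4255i, -0.3236 - 1.4114i, 1.0606 - 0.9859i


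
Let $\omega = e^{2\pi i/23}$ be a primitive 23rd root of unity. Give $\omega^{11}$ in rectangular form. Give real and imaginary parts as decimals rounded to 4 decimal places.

ω^11 = e^(2πi·11/23) = e^(i·22π/23)
= cos(22π/23) + i sin(22π/23)
= -0.9907 + 0.1362i


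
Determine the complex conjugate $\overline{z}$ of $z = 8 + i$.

If z = a + bi, then conjugate(z) = a - bi
conjugate(8 + i) = 8 - i


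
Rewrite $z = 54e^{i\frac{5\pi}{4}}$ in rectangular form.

a = r cos θ = 54 * -sqrt(2)/2 = -27*sqrt(2)
b = r sin θ = 54 * -sqrt(2)/2 = -27*sqrt(2)
z = -27*sqrt(2) - 27*sqrt(2)i


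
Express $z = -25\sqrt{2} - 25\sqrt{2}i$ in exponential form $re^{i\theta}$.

r = |z| = sqrt((-25*sqrt(2))^2 + (-25*sqrt(2))^2) = sqrt(1250 + 1250) = sqrt(2500) = 50
θ = arctan(b/a) = arctan(-35.3553/-35.3553) (quadrant-adjusted) = 225° = 5π/4
z = 50e^(i*5π/4)


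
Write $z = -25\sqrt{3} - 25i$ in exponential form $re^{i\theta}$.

r = |z| = sqrt((-25*sqrt(3))^2 + (-25)^2) = sqrt(1875 + 625) = sqrt(2500) = 50
θ = arctan(b/a) = arctan(-25/-43.3013) (quadrant-adjusted) = -150° = -5π/6
z = 50e^(-i*5π/6)


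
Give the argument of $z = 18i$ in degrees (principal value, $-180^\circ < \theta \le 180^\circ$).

a = 0 and b > 0, so z lies on the positive imaginary axis: θ = 90°


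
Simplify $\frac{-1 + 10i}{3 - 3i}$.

Multiply numerator and denominator by conjugate (3 + 3i):
= (-1 + 10i)(3 + 3i) / (3^2 + (-3)^2)
= (-33 + 27i) / 18
Divide through by 3: (-11 + 9i) / 6
= -11/6 + (3/2)i


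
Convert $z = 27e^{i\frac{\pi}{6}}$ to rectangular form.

a = r cos θ = 27 * sqrt(3)/2 = 27*sqrt(3)/2
b = r sin θ = 27 * 1/2 = 27/2
z = 27*sqrt(3)/2 + (27/2)i


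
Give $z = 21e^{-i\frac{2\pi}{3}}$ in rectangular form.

a = r cos θ = 21 * -1/2 = -21/2
b = r sin θ = 21 * -sqrt(3)/2 = -21*sqrt(3)/2
z = -21/2 - (21*sqrt(3)/2)i


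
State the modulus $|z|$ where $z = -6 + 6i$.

|z| = sqrt(a^2 + b^2) = sqrt((-6)^2 + 6^2) = sqrt(72) = sqrt(72)


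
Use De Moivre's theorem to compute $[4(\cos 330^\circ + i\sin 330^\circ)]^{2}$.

By De Moivre: z^n = r^n(cos(nθ) + i sin(nθ))
= 4^2(cos(2*330°) + i sin(2*330°))
= 16(cos 300° + i sin 300°)
= 8 - 8*sqrt(3)i


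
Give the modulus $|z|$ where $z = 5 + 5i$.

|z| = sqrt(a^2 + b^2) = sqrt(5^2 + 5^2) = sqrt(50) = sqrt(50)


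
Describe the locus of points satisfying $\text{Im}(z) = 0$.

Im(z) = y where z = x + yi; the equation y = 0 is satisfied by all points with that y-coordinate
Locus: Horizontal line y = 0


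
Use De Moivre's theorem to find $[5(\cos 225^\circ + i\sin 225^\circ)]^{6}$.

By De Moivre: z^n = r^n(cos(nθ) + i sin(nθ))
= 5^6(cos(6*225°) + i sin(6*225°))
= 15625(cos 270° + i sin 270°)
= -15625i


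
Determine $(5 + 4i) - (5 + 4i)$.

(5 - 5) + (4 - 4)i = 0


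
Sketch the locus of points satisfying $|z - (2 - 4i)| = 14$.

|z - z0| = r describes a circle centered at z0 with radius r
Here z0 = 2 - 4i and r = 14
Locus: Circle centered at (2, -4) with radius 14


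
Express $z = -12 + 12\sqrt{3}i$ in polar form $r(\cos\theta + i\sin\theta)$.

r = |z| = sqrt(a^2 + b^2) = sqrt((-12)^2 + (12*sqrt(3))^2) = sqrt(144 + 432) = sqrt(576) = 24
θ = arctan(b/a) = arctan(20.7846/-12) (quadrant-adjusted) = 120°
z = 24(cos 120° + i sin 120°)


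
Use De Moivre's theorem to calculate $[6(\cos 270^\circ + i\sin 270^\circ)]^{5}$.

By De Moivre: z^n = r^n(cos(nθ) + i sin(nθ))
= 6^5(cos(5*270°) + i sin(5*270°))
= 7776(cos 270° + i sin 270°)
= -7776i


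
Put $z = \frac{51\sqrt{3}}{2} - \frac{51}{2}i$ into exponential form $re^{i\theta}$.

r = |z| = sqrt((51*sqrt(3)/2)^2 + (-51/2)^2) = sqrt(7803/4 + 2601/4) = sqrt(2601) = 51
θ = arctan(b/a) = arctan(-25.5/44.1673) (quadrant-adjusted) = -30° = -π/6
z = 51e^(-i*π/6)


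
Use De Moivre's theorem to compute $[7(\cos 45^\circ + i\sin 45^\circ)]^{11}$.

By De Moivre: z^n = r^n(cos(nθ) + i sin(nθ))
= 7^11(cos(11*45°) + i sin(11*45°))
= 1977326743(cos 135° + i sin 135°)
= -1977326743*sqrt(2)/2 + (1977326743*sqrt(2)/2)i


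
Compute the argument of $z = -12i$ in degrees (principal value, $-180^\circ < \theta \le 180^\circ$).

a = 0 and b < 0, so z lies on the negative imaginary axis: θ = -90°


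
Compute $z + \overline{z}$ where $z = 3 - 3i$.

z + conjugate(z) = (a + bi) + (a - bi) = 2a
= 2 * 3 = 6


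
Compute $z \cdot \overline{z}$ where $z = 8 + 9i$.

z * conjugate(z) = |z|^2 = a^2 + b^2
= 8^2 + 9^2 = 145


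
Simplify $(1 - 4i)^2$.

(a + bi)^2 = a^2 - b^2 + 2abi
= 1^2 - (-4)^2 + 2*1*(-4)i
= -15 - 8i


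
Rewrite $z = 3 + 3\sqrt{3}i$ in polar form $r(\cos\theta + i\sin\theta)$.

r = |z| = sqrt(a^2 + b^2) = sqrt((3)^2 + (3*sqrt(3))^2) = sqrt(9 + 27) = sqrt(36) = 6
θ = arctan(b/a) = arctan(5.1962/3) (quadrant-adjusted) = 60°
z = 6(cos 60° + i sin 60°)


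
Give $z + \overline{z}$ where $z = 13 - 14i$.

z + conjugate(z) = (a + bi) + (a - bi) = 2a
= 2 * 13 = 26


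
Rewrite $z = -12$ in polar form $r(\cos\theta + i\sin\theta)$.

r = |z| = sqrt(a^2 + b^2) = sqrt((-12)^2 + (0)^2) = sqrt(144 + 0) = sqrt(144) = 12
b = 0 and a < 0, so z lies on the negative real axis: θ = 180°
z = 12(cos 180° + i sin 180°)


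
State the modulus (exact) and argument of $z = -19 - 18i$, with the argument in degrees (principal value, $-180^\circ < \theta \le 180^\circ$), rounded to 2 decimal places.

|z| = sqrt((-19)^2 + (-18)^2) = sqrt(685)
arg(z) = arctan(b/a) = arctan(-18/-19) (quadrant-adjusted) = -136.55°


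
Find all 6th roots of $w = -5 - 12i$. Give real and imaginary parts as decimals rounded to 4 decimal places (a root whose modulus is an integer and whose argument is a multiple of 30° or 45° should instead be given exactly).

|w| = 13, arg(w) ≈ 247.380135°
Root modulus = 13^(1/6) ≈ 1.533406
Root arguments: θ_k = (arg(w) + 360°k)/6 for k = 0, 1, ..., 5
Compute each root as (root modulus)(cos θ_k + i sin θ_k) using full-precision intermediates, then round to 4 decimal places.
Roots: 1.1532 + 1.0106i, -0.2986 + 1.5040i, -1.4519 + 0.4934i, -1.1532 - 1.0106i, 0.2986 - 1.5040i, 1.4519 - 0.4934i


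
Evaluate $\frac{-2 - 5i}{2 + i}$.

Multiply numerator and denominator by conjugate (2 - i):
= (-2 - 5i)(2 - i) / (2^2 + 1^2)
= (-9 - 8i) / 5
= -9/5 - (8/5)i


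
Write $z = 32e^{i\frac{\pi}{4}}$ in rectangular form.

a = r cos θ = 32 * sqrt(2)/2 = 16*sqrt(2)
b = r sin θ = 32 * sqrt(2)/2 = 16*sqrt(2)
z = 16*sqrt(2) + 16*sqrt(2)i


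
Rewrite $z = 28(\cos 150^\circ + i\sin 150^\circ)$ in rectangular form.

a = r cos θ = 28 * -sqrt(3)/2 = -14*sqrt(3)
b = r sin θ = 28 * 1/2 = 14
z = -14*sqrt(3) + 14i


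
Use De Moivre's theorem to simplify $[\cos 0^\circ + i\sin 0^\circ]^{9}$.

By De Moivre: z^n = r^n(cos(nθ) + i sin(nθ))
= 1^9(cos(9*0°) + i sin(9*0°))
= 1(cos 0° + i sin 0°)
= 1


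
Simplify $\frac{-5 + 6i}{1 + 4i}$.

Multiply numerator and denominator by conjugate (1 - 4i):
= (-5 + 6i)(1 - 4i) / (1^2 + 4^2)
= (19 + 26i) / 17
= 19/17 + (26/17)i


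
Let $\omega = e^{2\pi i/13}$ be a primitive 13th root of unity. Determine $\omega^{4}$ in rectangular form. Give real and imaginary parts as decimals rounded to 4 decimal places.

ω^4 = e^(2πi·4/13) = e^(i·8π/13)
= cos(8π/13) + i sin(8π/13)
= -0.3546 + 0.9350i


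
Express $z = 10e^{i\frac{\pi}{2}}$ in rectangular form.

a = r cos θ = 10 * 0 = 0
b = r sin θ = 10 * 1 = 10
z = 10i


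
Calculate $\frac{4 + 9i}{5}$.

Divisor is real, so divide each part by 5:
= 4/5 + (9/5)i


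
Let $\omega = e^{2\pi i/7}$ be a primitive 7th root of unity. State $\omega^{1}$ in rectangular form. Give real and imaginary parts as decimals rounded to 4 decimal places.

ω^1 = e^(2πi·1/7) = e^(i·2π/7)
= cos(2π/7) + i sin(2π/7)
= 0.6235 + 0.7818i


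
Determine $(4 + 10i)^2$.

(a + bi)^2 = a^2 - b^2 + 2abi
= 4^2 - 10^2 + 2*4*10i
= -84 + 80i


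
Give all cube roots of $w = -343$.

|w| = 343, arg(w) = 180°
Root modulus = 343^(1/3) = 7
Root arguments: θ_k = (180° + 360°k)/3 for k = 0, 1, ..., 2
Roots: 7/2 + (7*sqrt(3)/2)i, -7, 7/2 - (7*sqrt(3)/2)i


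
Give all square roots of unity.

ω_k = e^(2πik/2) = cos(2πk/2) + i sin(2πk/2) for k = 0, 1, ..., 1
Roots: 1, -1


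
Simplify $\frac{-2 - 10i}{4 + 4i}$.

Multiply numerator and denominator by conjugate (4 - 4i):
= (-2 - 10i)(4 - 4i) / (4^2 + 4^2)
= (-48 - 32i) / 32
Divide through by 16: (-3 - 2i) / 2
= -3/2 - i


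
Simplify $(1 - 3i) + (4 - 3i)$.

(1 + 4) + (-3 + (-3))i = 5 - 6i


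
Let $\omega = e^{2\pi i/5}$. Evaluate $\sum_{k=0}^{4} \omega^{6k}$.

Let ζ = ω^6 = e^(2πi·6/5). Since 5 ∤ 6, ζ ≠ 1.
Sum = Σ_{k=0}^{4} ζ^k = (ζ^5 - 1)/(ζ - 1) = (ω^{6·5} - 1)/(ζ - 1) = (1 - 1)/(ζ - 1) = 0


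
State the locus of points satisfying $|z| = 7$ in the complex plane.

|z| = 7 means sqrt(x^2 + y^2) = 7
This is a circle of radius 7 centered at the origin


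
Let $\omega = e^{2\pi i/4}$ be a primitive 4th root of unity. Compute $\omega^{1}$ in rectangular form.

ω^1 = e^(2πi·1/4) = e^(i·1π/2)
= cos(1π/2) + i sin(1π/2)
= i


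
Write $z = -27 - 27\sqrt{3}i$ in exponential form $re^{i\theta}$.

r = |z| = sqrt((-27)^2 + (-27*sqrt(3))^2) = sqrt(729 + 2187) = sqrt(2916) = 54
θ = arctan(b/a) = arctan(-46.7654/-27) (quadrant-adjusted) = -120° = -2π/3
z = 54e^(-i*2π/3)


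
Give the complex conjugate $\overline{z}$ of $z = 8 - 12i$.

If z = a + bi, then conjugate(z) = a - bi
conjugate(8 - 12i) = 8 + 12i


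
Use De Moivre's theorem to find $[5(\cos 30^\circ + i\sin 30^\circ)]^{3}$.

By De Moivre: z^n = r^n(cos(nθ) + i sin(nθ))
= 5^3(cos(3*30°) + i sin(3*30°))
= 125(cos 90° + i sin 90°)
= 125i


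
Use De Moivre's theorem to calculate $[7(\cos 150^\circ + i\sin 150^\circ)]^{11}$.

By De Moivre: z^n = r^n(cos(nθ) + i sin(nθ))
= 7^11(cos(11*150°) + i sin(11*150°))
= 1977326743(cos 210° + i sin 210°)
= -1977326743*sqrt(3)/2 - (1977326743/2)i


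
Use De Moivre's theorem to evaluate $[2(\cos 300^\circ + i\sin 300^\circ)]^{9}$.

By De Moivre: z^n = r^n(cos(nθ) + i sin(nθ))
= 2^9(cos(9*300°) + i sin(9*300°))
= 512(cos 180° + i sin 180°)
= -512


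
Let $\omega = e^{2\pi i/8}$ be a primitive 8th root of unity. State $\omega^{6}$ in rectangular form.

ω^6 = e^(2πi·6/8) = e^(i·3π/2)
= cos(3π/2) + i sin(3π/2)
= -i


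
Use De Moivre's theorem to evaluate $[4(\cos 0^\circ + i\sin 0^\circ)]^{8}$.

By De Moivre: z^n = r^n(cos(nθ) + i sin(nθ))
= 4^8(cos(8*0°) + i sin(8*0°))
= 65536(cos 0° + i sin 0°)
= 65536


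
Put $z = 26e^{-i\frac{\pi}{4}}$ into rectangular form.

a = r cos θ = 26 * sqrt(2)/2 = 13*sqrt(2)
b = r sin θ = 26 * -sqrt(2)/2 = -13*sqrt(2)
z = 13*sqrt(2) - 13*sqrt(2)i


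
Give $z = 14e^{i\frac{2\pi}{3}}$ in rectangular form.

a = r cos θ = 14 * -1/2 = -7
b = r sin θ = 14 * sqrt(3)/2 = 7*sqrt(3)
z = -7 + 7*sqrt(3)i


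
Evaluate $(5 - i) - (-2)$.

(5 - (-2)) + (-1 - 0)i = 7 - i


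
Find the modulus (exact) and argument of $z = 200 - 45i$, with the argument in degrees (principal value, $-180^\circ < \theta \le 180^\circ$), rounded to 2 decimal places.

|z| = sqrt(200^2 + (-45)^2) = 205
arg(z) = arctan(b/a) = arctan(-45/200) (quadrant-adjusted) = -12.68°


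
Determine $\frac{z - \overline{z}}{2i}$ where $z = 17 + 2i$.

z - conjugate(z) = 2bi
(z - conjugate(z))/(2i) = 2bi/(2i) = b = 2


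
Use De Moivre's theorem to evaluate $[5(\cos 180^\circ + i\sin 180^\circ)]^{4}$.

By De Moivre: z^n = r^n(cos(nθ) + i sin(nθ))
= 5^4(cos(4*180°) + i sin(4*180°))
= 625(cos 0° + i sin 0°)
= 625


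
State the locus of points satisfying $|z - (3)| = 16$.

|z - z0| = r describes a circle centered at z0 with radius r
Here z0 = 3 and r = 16
Locus: Circle centered at (3, 0) with radius 16


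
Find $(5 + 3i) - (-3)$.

(5 - (-3)) + (3 - 0)i = 8 + 3i


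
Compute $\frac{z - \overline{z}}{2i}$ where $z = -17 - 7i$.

z - conjugate(z) = 2bi
(z - conjugate(z))/(2i) = 2bi/(2i) = b = -7


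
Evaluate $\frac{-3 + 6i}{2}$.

Divisor is real, so divide each part by 2:
= -3/2 + 3i


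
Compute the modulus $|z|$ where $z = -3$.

|z| = sqrt(a^2 + b^2) = sqrt((-3)^2 + 0^2) = sqrt(9) = 3


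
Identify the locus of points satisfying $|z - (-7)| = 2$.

|z - z0| = r describes a circle centered at z0 with radius r
Here z0 = -7 and r = 2
Locus: Circle centered at (-7, 0) with radius 2


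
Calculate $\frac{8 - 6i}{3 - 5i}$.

Multiply numerator and denominator by conjugate (3 + 5i):
= (8 - 6i)(3 + 5i) / (3^2 + (-5)^2)
= (54 + 22i) / 34
Divide through by 2: (27 + 11i) / 17
= 27/17 + (11/17)i


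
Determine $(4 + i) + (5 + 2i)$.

(4 + 5) + (1 + 2)i = 9 + 3i


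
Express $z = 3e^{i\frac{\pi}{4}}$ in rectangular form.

a = r cos θ = 3 * sqrt(2)/2 = 3*sqrt(2)/2
b = r sin θ = 3 * sqrt(2)/2 = 3*sqrt(2)/2
z = 3*sqrt(2)/2 + (3*sqrt(2)/2)i


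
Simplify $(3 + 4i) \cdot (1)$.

(a1*a2 - b1*b2) + (a1*b2 + b1*a2)i
= (3 - 0) + (0 + 4)i
= 3 + 4i


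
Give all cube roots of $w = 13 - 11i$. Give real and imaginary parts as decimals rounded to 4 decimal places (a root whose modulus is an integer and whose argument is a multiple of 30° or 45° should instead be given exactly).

|w| = sqrt(290) ≈ 17.029386, arg(w) ≈ 319.763642°
Root modulus = sqrt(290)^(1/3) ≈ 2.572762
Root arguments: θ_k = (arg(w) + 360°k)/3 for k = 0, 1, ..., 2
Compute each root as (root modulus)(cos θ_k + i sin θ_k) using full-precision intermediates, then round to 4 decimal places.
Roots: -0.7345 + 2.4657i, -1.7681 - 1.8689i, 2.5026 - 0.5968i


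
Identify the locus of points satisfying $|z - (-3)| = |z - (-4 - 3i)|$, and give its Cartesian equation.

|z - z1| = |z - z2| means z is equidistant from z1 and z2,
i.e. the perpendicular bisector of the segment from (-3, 0) to (-4, -3) (midpoint (-7/2, -3/2)).
With z = x + yi, square both sides:
(x - (-3))^2 + (y - 0)^2 = (x - (-4))^2 + (y - (-3))^2
The x^2 and y^2 terms cancel: -2x + (-6)y = 25 - 9 = 16
Simplify: x + 3y = -8
Locus: Perpendicular bisector of the segment from (-3, 0) to (-4, -3): the line x + 3y = -8


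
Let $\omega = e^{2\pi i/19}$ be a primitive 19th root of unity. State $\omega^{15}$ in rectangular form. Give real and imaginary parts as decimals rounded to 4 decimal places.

ω^15 = e^(2πi·15/19) = e^(i·30π/19)
= cos(30π/19) + i sin(30π/19)
= 0.2455 - 0.9694i


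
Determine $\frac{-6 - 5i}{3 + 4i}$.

Multiply numerator and denominator by conjugate (3 - 4i):
= (-6 - 5i)(3 - 4i) / (3^2 + 4^2)
= (-38 + 9i) / 25
= -38/25 + (9/25)i


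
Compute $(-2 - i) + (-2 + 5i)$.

(-2 + (-2)) + (-1 + 5)i = -4 + 4i


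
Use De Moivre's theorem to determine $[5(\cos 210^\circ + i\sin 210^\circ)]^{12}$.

By De Moivre: z^n = r^n(cos(nθ) + i sin(nθ))
= 5^12(cos(12*210°) + i sin(12*210°))
= 244140625(cos 0° + i sin 0°)
= 244140625


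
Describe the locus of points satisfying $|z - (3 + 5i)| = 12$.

|z - z0| = r describes a circle centered at z0 with radius r
Here z0 = 3 + 5i and r = 12
Locus: Circle centered at (3, 5) with radius 12


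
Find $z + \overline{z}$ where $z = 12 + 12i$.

z + conjugate(z) = (a + bi) + (a - bi) = 2a
= 2 * 12 = 24


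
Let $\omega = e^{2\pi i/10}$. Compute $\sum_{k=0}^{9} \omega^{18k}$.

Let ζ = ω^18 = e^(2πi·18/10). Since 10 ∤ 18, ζ ≠ 1.
Sum = Σ_{k=0}^{9} ζ^k = (ζ^10 - 1)/(ζ - 1) = (ω^{18·10} - 1)/(ζ - 1) = (1 - 1)/(ζ - 1) = 0


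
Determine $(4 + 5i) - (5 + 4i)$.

(4 - 5) + (5 - 4)i = -1 + i


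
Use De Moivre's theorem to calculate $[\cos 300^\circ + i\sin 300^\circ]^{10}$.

By De Moivre: z^n = r^n(cos(nθ) + i sin(nθ))
= 1^10(cos(10*300°) + i sin(10*300°))
= 1(cos 120° + i sin 120°)
= -1/2 + (sqrt(3)/2)i


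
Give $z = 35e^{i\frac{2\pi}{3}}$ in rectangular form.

a = r cos θ = 35 * -1/2 = -35/2
b = r sin θ = 35 * sqrt(3)/2 = 35*sqrt(3)/2
z = -35/2 + (35*sqrt(3)/2)i


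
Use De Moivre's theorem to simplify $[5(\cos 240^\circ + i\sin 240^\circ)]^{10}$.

By De Moivre: z^n = r^n(cos(nθ) + i sin(nθ))
= 5^10(cos(10*240°) + i sin(10*240°))
= 9765625(cos 240° + i sin 240°)
= -9765625/2 - (9765625*sqrt(3)/2)i


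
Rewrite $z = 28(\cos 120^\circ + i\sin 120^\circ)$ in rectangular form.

a = r cos θ = 28 * -1/2 = -14
b = r sin θ = 28 * sqrt(3)/2 = 14*sqrt(3)
z = -14 + 14*sqrt(3)i


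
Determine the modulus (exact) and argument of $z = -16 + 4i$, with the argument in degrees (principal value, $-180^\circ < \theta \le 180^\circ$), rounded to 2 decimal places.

|z| = sqrt((-16)^2 + 4^2) = sqrt(272)
arg(z) = arctan(b/a) = arctan(4/-16) (quadrant-adjusted) = 165.96°


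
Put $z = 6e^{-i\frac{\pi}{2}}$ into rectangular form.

a = r cos θ = 6 * 0 = 0
b = r sin θ = 6 * -1 = -6
z = -6i


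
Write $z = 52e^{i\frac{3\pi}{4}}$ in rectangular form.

a = r cos θ = 52 * -sqrt(2)/2 = -26*sqrt(2)
b = r sin θ = 52 * sqrt(2)/2 = 26*sqrt(2)
z = -26*sqrt(2) + 26*sqrt(2)i


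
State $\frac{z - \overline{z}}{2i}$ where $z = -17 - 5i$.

z - conjugate(z) = 2bi
(z - conjugate(z))/(2i) = 2bi/(2i) = b = -5


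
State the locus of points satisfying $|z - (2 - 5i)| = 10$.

|z - z0| = r describes a circle centered at z0 with radius r
Here z0 = 2 - 5i and r = 10
Locus: Circle centered at (2, -5) with radius 10


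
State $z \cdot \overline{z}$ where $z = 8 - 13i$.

z * conjugate(z) = |z|^2 = a^2 + b^2
= 8^2 + (-13)^2 = 233


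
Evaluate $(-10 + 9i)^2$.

(a + bi)^2 = a^2 - b^2 + 2abi
= (-10)^2 - 9^2 + 2*(-10)*9i
= 19 - 180i


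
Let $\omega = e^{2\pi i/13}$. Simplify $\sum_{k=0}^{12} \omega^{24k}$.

Let ζ = ω^24 = e^(2πi·24/13). Since 13 ∤ 24, ζ ≠ 1.
Sum = Σ_{k=0}^{12} ζ^k = (ζ^13 - 1)/(ζ - 1) = (ω^{24·13} - 1)/(ζ - 1) = (1 - 1)/(ζ - 1) = 0


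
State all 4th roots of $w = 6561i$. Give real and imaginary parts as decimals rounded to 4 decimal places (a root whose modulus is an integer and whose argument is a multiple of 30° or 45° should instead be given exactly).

|w| = 6561, arg(w) = 90°
Root modulus = 6561^(1/4) = 9
Root arguments: θ_k = (90° + 360°k)/4 for k = 0, 1, ..., 3
Compute each root as (root modulus)(cos θ_k + i sin θ_k) using full-precision intermediates, then round to 4 decimal places.
Roots: 8.3149 + 3.4442i, -3.4442 + 8.3149i, -8.3149 - 3.4442i, 3.4442 - 8.3149i


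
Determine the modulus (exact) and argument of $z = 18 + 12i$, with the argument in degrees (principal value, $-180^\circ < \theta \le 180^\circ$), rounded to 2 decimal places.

|z| = sqrt(18^2 + 12^2) = sqrt(468)
arg(z) = arctan(b/a) = arctan(12/18) (quadrant-adjusted) = 33.69°


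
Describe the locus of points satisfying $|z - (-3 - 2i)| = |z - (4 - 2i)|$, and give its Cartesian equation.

|z - z1| = |z - z2| means z is equidistant from z1 and z2,
i.e. the perpendicular bisector of the segment from (-3, -2) to (4, -2) (midpoint (1/2, -2)).
With z = x + yi, square both sides:
(x - (-3))^2 + (y - (-2))^2 = (x - 4)^2 + (y - (-2))^2
The x^2 and y^2 terms cancel: 14x + 0y = 20 - 13 = 7
Simplify: x = 1/2
Locus: Perpendicular bisector of the segment from (-3, -2) to (4, -2): the line x = 1/2


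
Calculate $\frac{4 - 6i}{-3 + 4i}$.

Multiply numerator and denominator by conjugate (-3 - 4i):
= (4 - 6i)(-3 - 4i) / ((-3)^2 + 4^2)
= (-36 + 2i) / 25
= -36/25 + (2/25)i


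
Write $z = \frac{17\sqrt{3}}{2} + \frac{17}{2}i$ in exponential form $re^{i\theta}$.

r = |z| = sqrt((17*sqrt(3)/2)^2 + (17/2)^2) = sqrt(867/4 + 289/4) = sqrt(289) = 17
θ = arctan(b/a) = arctan(8.5/14.7224) (quadrant-adjusted) = 30° = π/6
z = 17e^(i*π/6)


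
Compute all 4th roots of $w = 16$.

|w| = 16, arg(w) = 0°
Root modulus = 16^(1/4) = 2
Root arguments: θ_k = (0° + 360°k)/4 for k = 0, 1, ..., 3
Roots: 2, 2i, -2, -2i


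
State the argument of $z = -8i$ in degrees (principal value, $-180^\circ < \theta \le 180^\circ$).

a = 0 and b < 0, so z lies on the negative imaginary axis: θ = -90°


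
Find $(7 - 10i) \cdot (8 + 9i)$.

(a1*a2 - b1*b2) + (a1*b2 + b1*a2)i
= (56 - (-90)) + (63 + (-80))i
= 146 - 17i


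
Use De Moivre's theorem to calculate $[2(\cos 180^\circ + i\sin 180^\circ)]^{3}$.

By De Moivre: z^n = r^n(cos(nθ) + i sin(nθ))
= 2^3(cos(3*180°) + i sin(3*180°))
= 8(cos 180° + i sin 180°)
= -8


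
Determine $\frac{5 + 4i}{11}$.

Divisor is real, so divide each part by 11:
= 5/11 + (4/11)i


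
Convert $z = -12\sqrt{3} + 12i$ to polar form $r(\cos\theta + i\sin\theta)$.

r = |z| = sqrt(a^2 + b^2) = sqrt((-12*sqrt(3))^2 + (12)^2) = sqrt(432 + 144) = sqrt(576) = 24
θ = arctan(b/a) = arctan(12/-20.7846) (quadrant-adjusted) = 150°
z = 24(cos 150° + i sin 150°)


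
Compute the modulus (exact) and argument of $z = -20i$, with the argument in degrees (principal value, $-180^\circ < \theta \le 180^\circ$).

|z| = sqrt(0^2 + (-20)^2) = 20
a = 0 and b < 0, so z lies on the negative imaginary axis: arg(z) = -90°


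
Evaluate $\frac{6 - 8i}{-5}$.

Divisor is real, so divide each part by -5:
= -6/5 + (8/5)i


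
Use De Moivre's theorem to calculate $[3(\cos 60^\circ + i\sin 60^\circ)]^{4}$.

By De Moivre: z^n = r^n(cos(nθ) + i sin(nθ))
= 3^4(cos(4*60°) + i sin(4*60°))
= 81(cos 240° + i sin 240°)
= -81/2 - (81*sqrt(3)/2)i


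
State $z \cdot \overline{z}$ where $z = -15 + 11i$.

z * conjugate(z) = |z|^2 = a^2 + b^2
= (-15)^2 + 11^2 = 346


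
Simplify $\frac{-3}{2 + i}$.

Multiply numerator and denominator by conjugate (2 - i):
= (-3)(2 - i) / (2^2 + 1^2)
= (-6 + 3i) / 5
= -6/5 + (3/5)i


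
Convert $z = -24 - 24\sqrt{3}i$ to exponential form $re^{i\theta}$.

r = |z| = sqrt((-24)^2 + (-24*sqrt(3))^2) = sqrt(576 + 1728) = sqrt(2304) = 48
θ = arctan(b/a) = arctan(-41.5692/-24) (quadrant-adjusted) = -120° = -2π/3
z = 48e^(-i*2π/3)


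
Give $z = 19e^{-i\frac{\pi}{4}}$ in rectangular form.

a = r cos θ = 19 * sqrt(2)/2 = 19*sqrt(2)/2
b = r sin θ = 19 * -sqrt(2)/2 = -19*sqrt(2)/2
z = 19*sqrt(2)/2 - (19*sqrt(2)/2)i


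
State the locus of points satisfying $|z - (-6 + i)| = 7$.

|z - z0| = r describes a circle centered at z0 with radius r
Here z0 = -6 + i and r = 7
Locus: Circle centered at (-6, 1) with radius 7


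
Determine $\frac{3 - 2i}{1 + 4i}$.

Multiply numerator and denominator by conjugate (1 - 4i):
= (3 - 2i)(1 - 4i) / (1^2 + 4^2)
= (-5 - 14i) / 17
= -5/17 - (14/17)i


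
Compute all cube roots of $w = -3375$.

|w| = 3375, arg(w) = 180°
Root modulus = 3375^(1/3) = 15
Root arguments: θ_k = (180° + 360°k)/3 for k = 0, 1, ..., 2
Roots: 15/2 + (15*sqrt(3)/2)i, -15, 15/2 - (15*sqrt(3)/2)i


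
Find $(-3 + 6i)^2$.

(a + bi)^2 = a^2 - b^2 + 2abi
= (-3)^2 - 6^2 + 2*(-3)*6i
= -27 - 36i


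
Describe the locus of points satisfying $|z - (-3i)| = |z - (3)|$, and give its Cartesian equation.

|z - z1| = |z - z2| means z is equidistant from z1 and z2,
i.e. the perpendicular bisector of the segment from (0, -3) to (3, 0) (midpoint (3/2, -3/2)).
With z = x + yi, square both sides:
(x - 0)^2 + (y - (-3))^2 = (x - 3)^2 + (y - 0)^2
The x^2 and y^2 terms cancel: 6x + 6y = 9 - 9 = 0
Simplify: x + y = 0
Locus: Perpendicular bisector of the segment from (0, -3) to (3, 0): the line x + y = 0


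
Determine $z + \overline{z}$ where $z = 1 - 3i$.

z + conjugate(z) = (a + bi) + (a - bi) = 2a
= 2 * 1 = 2


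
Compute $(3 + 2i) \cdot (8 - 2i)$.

(a1*a2 - b1*b2) + (a1*b2 + b1*a2)i
= (24 - (-4)) + (-6 + 16)i
= 28 + 10i


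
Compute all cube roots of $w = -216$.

|w| = 216, arg(w) = 180°
Root modulus = 216^(1/3) = 6
Root arguments: θ_k = (180° + 360°k)/3 for k = 0, 1, ..., 2
Roots: 3 + 3*sqrt(3)i, -6, 3 - 3*sqrt(3)i


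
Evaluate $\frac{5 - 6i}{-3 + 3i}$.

Multiply numerator and denominator by conjugate (-3 - 3i):
= (5 - 6i)(-3 - 3i) / ((-3)^2 + 3^2)
= (-33 + 3i) / 18
Divide through by 3: (-11 + i) / 6
= -11/6 + (1/6)i


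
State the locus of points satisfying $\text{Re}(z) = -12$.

Re(z) = x where z = x + yi; the equation x = -12 is satisfied by all points with that x-coordinate
Locus: Vertical line x = -12


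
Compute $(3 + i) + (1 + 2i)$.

(3 + 1) + (1 + 2)i = 4 + 3i


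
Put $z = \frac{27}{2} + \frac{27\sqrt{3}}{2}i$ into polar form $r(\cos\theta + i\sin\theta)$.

r = |z| = sqrt(a^2 + b^2) = sqrt((27/2)^2 + (27*sqrt(3)/2)^2) = sqrt(729/4 + 2187/4) = sqrt(729) = 27
θ = arctan(b/a) = arctan(23.3827/13.5) (quadrant-adjusted) = 60°
z = 27(cos 60° + i sin 60°)


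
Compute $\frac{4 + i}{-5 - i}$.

Multiply numerator and denominator by conjugate (-5 + i):
= (4 + i)(-5 + i) / ((-5)^2 + (-1)^2)
= (-21 - i) / 26
= -21/26 - (1/26)i


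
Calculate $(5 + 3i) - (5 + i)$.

(5 - 5) + (3 - 1)i = 2i


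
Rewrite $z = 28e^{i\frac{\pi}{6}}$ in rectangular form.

a = r cos θ = 28 * sqrt(3)/2 = 14*sqrt(3)
b = r sin θ = 28 * 1/2 = 14
z = 14*sqrt(3) + 14i


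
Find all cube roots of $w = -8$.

|w| = 8, arg(w) = 180°
Root modulus = 8^(1/3) = 2
Root arguments: θ_k = (180° + 360°k)/3 for k = 0, 1, ..., 2
Roots: 1 + sqrt(3)i, -2, 1 - sqrt(3)i


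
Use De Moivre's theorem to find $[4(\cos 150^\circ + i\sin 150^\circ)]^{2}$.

By De Moivre: z^n = r^n(cos(nθ) + i sin(nθ))
= 4^2(cos(2*150°) + i sin(2*150°))
= 16(cos 300° + i sin 300°)
= 8 - 8*sqrt(3)i


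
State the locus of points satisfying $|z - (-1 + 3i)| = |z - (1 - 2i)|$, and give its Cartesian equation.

|z - z1| = |z - z2| means z is equidistant from z1 and z2,
i.e. the perpendicular bisector of the segment from (-1, 3) to (1, -2) (midpoint (0, 1/2)).
With z = x + yi, square both sides:
(x - (-1))^2 + (y - 3)^2 = (x - 1)^2 + (y - (-2))^2
The x^2 and y^2 terms cancel: 4x + (-10)y = 5 - 10 = -5
Simplify: 4x - 10y = -5
Locus: Perpendicular bisector of the segment from (-1, 3) to (1, -2): the line 4x - 10y = -5


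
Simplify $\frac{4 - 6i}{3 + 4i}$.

Multiply numerator and denominator by conjugate (3 - 4i):
= (4 - 6i)(3 - 4i) / (3^2 + 4^2)
= (-12 - 34i) / 25
= -12/25 - (34/25)i


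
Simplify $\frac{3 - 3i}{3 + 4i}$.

Multiply numerator and denominator by conjugate (3 - 4i):
= (3 - 3i)(3 - 4i) / (3^2 + 4^2)
= (-3 - 21i) / 25
= -3/25 - (21/25)i


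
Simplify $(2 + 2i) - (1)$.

(2 - 1) + (2 - 0)i = 1 + 2i


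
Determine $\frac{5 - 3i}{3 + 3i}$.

Multiply numerator and denominator by conjugate (3 - 3i):
= (5 - 3i)(3 - 3i) / (3^2 + 3^2)
= (6 - 24i) / 18
Divide through by 6: (1 - 4i) / 3
= 1/3 - (4/3)i


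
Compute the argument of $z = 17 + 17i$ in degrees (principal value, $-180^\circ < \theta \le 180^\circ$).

θ = arctan(b/a) = arctan(17/17) (quadrant-adjusted) = 45°


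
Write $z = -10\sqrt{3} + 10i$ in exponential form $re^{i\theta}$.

r = |z| = sqrt((-10*sqrt(3))^2 + (10)^2) = sqrt(300 + 100) = sqrt(400) = 20
θ = arctan(b/a) = arctan(10/-17.3205) (quadrant-adjusted) = 150° = 5π/6
z = 20e^(i*5π/6)


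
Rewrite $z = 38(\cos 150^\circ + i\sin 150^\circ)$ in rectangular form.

a = r cos θ = 38 * -sqrt(3)/2 = -19*sqrt(3)
b = r sin θ = 38 * 1/2 = 19
z = -19*sqrt(3) + 19i


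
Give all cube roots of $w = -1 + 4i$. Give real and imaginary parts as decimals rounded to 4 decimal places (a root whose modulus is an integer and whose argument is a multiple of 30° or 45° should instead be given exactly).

|w| = sqrt(17) ≈ 4.123106, arg(w) ≈ 104.036243°
Root modulus = sqrt(17)^(1/3) ≈ 1.603522
Root arguments: θ_k = (arg(w) + 360°k)/3 for k = 0, 1, ..., 2
Compute each root as (root modulus)(cos θ_k + i sin θ_k) using full-precision intermediates, then round to 4 decimal places.
Roots: 1.3187 + 0.9124i, -1.4495 + 0.6858i, 0.1308 - 1.5982i


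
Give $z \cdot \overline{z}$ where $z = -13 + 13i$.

z * conjugate(z) = |z|^2 = a^2 + b^2
= (-13)^2 + 13^2 = 338


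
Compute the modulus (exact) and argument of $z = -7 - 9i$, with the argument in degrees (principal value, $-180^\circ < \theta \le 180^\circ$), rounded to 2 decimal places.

|z| = sqrt((-7)^2 + (-9)^2) = sqrt(130)
arg(z) = arctan(b/a) = arctan(-9/-7) (quadrant-adjusted) = -127.87°


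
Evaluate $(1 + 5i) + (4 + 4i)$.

(1 + 4) + (5 + 4)i = 5 + 9i


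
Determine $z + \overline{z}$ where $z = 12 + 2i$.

z + conjugate(z) = (a + bi) + (a - bi) = 2a
= 2 * 12 = 24


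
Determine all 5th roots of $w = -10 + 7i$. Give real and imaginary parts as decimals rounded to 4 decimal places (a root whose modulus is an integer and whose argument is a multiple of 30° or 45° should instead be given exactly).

|w| = sqrt(149) ≈ 12.206556, arg(w) ≈ 145.007980°
Root modulus = sqrt(149)^(1/5) ≈ 1.649372
Root arguments: θ_k = (arg(w) + 360°k)/5 for k = 0, 1, ..., 4
Compute each root as (root modulus)(cos θ_k + i sin θ_k) using full-precision intermediates, then round to 4 decimal places.
Roots: 1.4426 + 0.7997i, -0.3148 + 1.6191i, -1.6371 + 0.2010i, -0.6970 - 1.4949i, 1.2063 - 1.1248i


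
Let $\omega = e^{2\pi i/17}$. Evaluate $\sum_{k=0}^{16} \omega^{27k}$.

Let ζ = ω^27 = e^(2πi·27/17). Since 17 ∤ 27, ζ ≠ 1.
Sum = Σ_{k=0}^{16} ζ^k = (ζ^17 - 1)/(ζ - 1) = (ω^{27·17} - 1)/(ζ - 1) = (1 - 1)/(ζ - 1) = 0


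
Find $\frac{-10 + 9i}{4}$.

Divisor is real, so divide each part by 4:
= -5/2 + (9/4)i


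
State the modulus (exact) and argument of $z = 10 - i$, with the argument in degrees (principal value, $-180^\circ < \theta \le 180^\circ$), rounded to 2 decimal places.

|z| = sqrt(10^2 + (-1)^2) = sqrt(101)
arg(z) = arctan(b/a) = arctan(-1/10) (quadrant-adjusted) = -5.71°


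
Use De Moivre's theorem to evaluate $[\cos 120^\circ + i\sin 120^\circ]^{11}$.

By De Moivre: z^n = r^n(cos(nθ) + i sin(nθ))
= 1^11(cos(11*120°) + i sin(11*120°))
= 1(cos 240° + i sin 240°)
= -1/2 - (sqrt(3)/2)i


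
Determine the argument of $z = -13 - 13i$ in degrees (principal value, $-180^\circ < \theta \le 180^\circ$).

θ = arctan(b/a) = arctan(-13/-13) (quadrant-adjusted) = -135°


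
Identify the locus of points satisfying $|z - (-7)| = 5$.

|z - z0| = r describes a circle centered at z0 with radius r
Here z0 = -7 and r = 5
Locus: Circle centered at (-7, 0) with radius 5


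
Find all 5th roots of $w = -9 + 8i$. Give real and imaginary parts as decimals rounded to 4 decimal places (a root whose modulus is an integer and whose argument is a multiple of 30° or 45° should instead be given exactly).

|w| = sqrt(145) ≈ 12.041595, arg(w) ≈ 138.366461°
Root modulus = sqrt(145)^(1/5) ≈ 1.644890
Root arguments: θ_k = (arg(w) + 360°k)/5 for k = 0, 1, ..., 4
Compute each root as (root modulus)(cos θ_k + i sin θ_k) using full-precision intermediates, then round to 4 decimal places.
Roots: 1.4567 + 0.7639i, -0.2764 + 1.6215i, -1.6275 + 0.2382i, -0.7295 - 1.4743i, 1.1767 - 1.1494i


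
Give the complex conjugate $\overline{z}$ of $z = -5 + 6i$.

If z = a + bi, then conjugate(z) = a - bi
conjugate(-5 + 6i) = -5 - 6i


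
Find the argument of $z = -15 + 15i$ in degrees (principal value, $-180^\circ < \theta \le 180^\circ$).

θ = arctan(b/a) = arctan(15/-15) (quadrant-adjusted) = 135°


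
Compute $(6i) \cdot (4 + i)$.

(a1*a2 - b1*b2) + (a1*b2 + b1*a2)i
= (0 - 6) + (0 + 24)i
= -6 + 24i


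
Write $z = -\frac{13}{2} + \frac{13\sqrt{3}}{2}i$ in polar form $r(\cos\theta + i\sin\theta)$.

r = |z| = sqrt(a^2 + b^2) = sqrt((-13/2)^2 + (13*sqrt(3)/2)^2) = sqrt(169/4 + 507/4) = sqrt(169) = 13
θ = arctan(b/a) = arctan(11.2583/-6.5) (quadrant-adjusted) = 120°
z = 13(cos 120° + i sin 120°)


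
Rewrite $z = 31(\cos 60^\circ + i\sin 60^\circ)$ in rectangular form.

a = r cos θ = 31 * 1/2 = 31/2
b = r sin θ = 31 * sqrt(3)/2 = 31*sqrt(3)/2
z = 31/2 + (31*sqrt(3)/2)i


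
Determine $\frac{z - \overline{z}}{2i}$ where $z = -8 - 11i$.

z - conjugate(z) = 2bi
(z - conjugate(z))/(2i) = 2bi/(2i) = b = -11


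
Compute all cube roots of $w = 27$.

|w| = 27, arg(w) = 0°
Root modulus = 27^(1/3) = 3
Root arguments: θ_k = (0° + 360°k)/3 for k = 0, 1, ..., 2
Roots: 3, -3/2 + (3*sqrt(3)/2)i, -3/2 - (3*sqrt(3)/2)i


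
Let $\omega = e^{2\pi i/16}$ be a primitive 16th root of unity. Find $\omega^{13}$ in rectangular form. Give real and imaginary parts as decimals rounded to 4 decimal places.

ω^13 = e^(2πi·13/16) = e^(i·13π/8)
= cos(13π/8) + i sin(13π/8)
= 0.3827 - 0.9239i


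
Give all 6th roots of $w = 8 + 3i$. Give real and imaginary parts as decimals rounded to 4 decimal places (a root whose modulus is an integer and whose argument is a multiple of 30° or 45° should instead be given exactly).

|w| = sqrt(73) ≈ 8.544004, arg(w) ≈ 20.556045°
Root modulus = sqrt(73)^(1/6) ≈ 1.429805
Root arguments: θ_k = (arg(w) + 360°k)/6 for k = 0, 1, ..., 5
Compute each root as (root modulus)(cos θ_k + i sin θ_k) using full-precision intermediates, then round to 4 decimal places.
Roots: 1.4272 + 0.0854i, 0.6396 + 1.2788i, -0.7876 + 1.1933i, -1.4272 - 0.0854i, -0.6396 - 1.2788i, 0.7876 - 1.1933i


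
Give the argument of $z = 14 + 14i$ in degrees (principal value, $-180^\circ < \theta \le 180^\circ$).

θ = arctan(b/a) = arctan(14/14) (quadrant-adjusted) = 45°


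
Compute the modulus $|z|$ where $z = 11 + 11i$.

|z| = sqrt(a^2 + b^2) = sqrt(11^2 + 11^2) = sqrt(242) = sqrt(242)


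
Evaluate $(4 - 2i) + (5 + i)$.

(4 + 5) + (-2 + 1)i = 9 - i


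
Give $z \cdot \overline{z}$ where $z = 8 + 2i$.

z * conjugate(z) = |z|^2 = a^2 + b^2
= 8^2 + 2^2 = 68


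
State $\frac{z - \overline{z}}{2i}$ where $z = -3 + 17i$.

z - conjugate(z) = 2bi
(z - conjugate(z))/(2i) = 2bi/(2i) = b = 17


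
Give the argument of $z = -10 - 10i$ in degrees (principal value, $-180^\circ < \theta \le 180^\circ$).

θ = arctan(b/a) = arctan(-10/-10) (quadrant-adjusted) = -135°


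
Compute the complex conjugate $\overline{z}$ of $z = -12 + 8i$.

If z = a + bi, then conjugate(z) = a - bi
conjugate(-12 + 8i) = -12 - 8i


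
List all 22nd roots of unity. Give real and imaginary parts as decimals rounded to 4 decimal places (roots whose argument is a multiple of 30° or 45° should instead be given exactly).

ω_k = e^(2πik/22) = cos(2πk/22) + i sin(2πk/22) for k = 0, 1, ..., 21
Roots: 1, 0.9595 + 0.2817i, 0.8413 + 0.5406i, 0.6549 + 0.7557i, 0.4154 + 0.9096i, 0.1423 + 0.9898i, -0.1423 + 0.9898i, -0.4154 + 0.9096i, -0.6549 + 0.7557i, -0.8413 + 0.5406i, -0.9595 + 0.2817i, -1, -0.9595 - 0.2817i, -0.8413 - 0.5406i, -0.6549 - 0.7557i, -0.4154 - 0.9096i, -0.1423 - 0.9898i, 0.1423 - 0.9898i, 0.4154 - 0.9096i, 0.6549 - 0.7557i, 0.8413 - 0.5406i, 0.9595 - 0.2817i
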